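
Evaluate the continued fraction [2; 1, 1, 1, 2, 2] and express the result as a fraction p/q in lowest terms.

Work from the innermost term outward:
Start with 2.
2 + 1/(2/1) = 2 + 1/2 = 5/2
1 + 1/(5/2) = 1 + 2/5 = 7/5
1 + 1/(7/5) = 1 + 5/7 = 12/7
1 + 1/(12/7) = 1 + 7/12 = 19/12
2 + 1/(19/12) = 2 + 12/19 = 50/19

50/19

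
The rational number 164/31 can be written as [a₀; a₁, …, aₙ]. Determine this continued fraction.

[5; 3, 2, 4]

Apply division with remainder until the remainder is 0:
164 ÷ 31 → quotient 5, remainder 9
31 ÷ 9 → quotient 3, remainder 4
9 ÷ 4 → quotient 2, remainder 1
4 ÷ 1 → quotient 4, remainder 0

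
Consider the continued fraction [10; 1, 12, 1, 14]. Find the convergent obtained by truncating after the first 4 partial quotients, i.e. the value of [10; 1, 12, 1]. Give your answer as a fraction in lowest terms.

Starting at the tail and folding back:
Start with 1.
12 + 1/(1/1) = 12 + 1/1 = 13/1
1 + 1/(13/1) = 1 + 1/13 = 14/13
10 + 1/(14/13) = 10 + 13/14 = 153/14

153/14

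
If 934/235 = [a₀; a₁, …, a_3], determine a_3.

934 ÷ 235 → quotient 3, remainder 229
235 ÷ 229 → quotient 1, remainder 6
229 ÷ 6 → quotient 38, remainder 1
6 ÷ 1 → quotient 6, remainder 0

6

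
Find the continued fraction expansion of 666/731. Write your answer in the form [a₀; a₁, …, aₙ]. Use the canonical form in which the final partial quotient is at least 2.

[0; 1, 10, 4, 16]

Repeatedly divide and take the remainder:
666 ÷ 731 → quotient 0, remainder 666
731 ÷ 666 → quotient 1, remainder 65
666 ÷ 65 → quotient 10, remainder 16
65 ÷ 16 → quotient 4, remainder 1
16 ÷ 1 → quotient 16, remainder 0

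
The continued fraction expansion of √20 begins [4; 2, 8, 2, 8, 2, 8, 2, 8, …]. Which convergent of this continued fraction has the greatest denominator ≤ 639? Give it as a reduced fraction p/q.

1364/305

List convergents until the denominator exceeds the bound:
a_0 = 4: 4/1  (≤ bound)
a_1 = 2: 9/2  (≤ bound)
a_2 = 8: 76/17  (≤ bound)
a_3 = 2: 161/36  (≤ bound)
a_4 = 8: 1364/305  (≤ bound)
a_5 = 2: 2889/646  (> 639, stop)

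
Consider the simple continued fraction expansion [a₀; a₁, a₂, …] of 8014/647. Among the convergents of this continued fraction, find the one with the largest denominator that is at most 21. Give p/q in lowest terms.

List convergents until the denominator exceeds the bound:
a_0 = 12: 12/1  (≤ bound)
a_1 = 2: 25/2  (≤ bound)
a_2 = 1: 37/3  (≤ bound)
a_3 = 1: 62/5  (≤ bound)
a_4 = 2: 161/13  (≤ bound)
a_5 = 2: 384/31  (> 21, stop)

161/13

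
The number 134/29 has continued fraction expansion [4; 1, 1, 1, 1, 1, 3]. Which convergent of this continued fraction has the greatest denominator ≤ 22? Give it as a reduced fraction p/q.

List convergents until the denominator exceeds the bound:
a_0 = 4: 4/1  (≤ bound)
a_1 = 1: 5/1  (≤ bound)
a_2 = 1: 9/2  (≤ bound)
a_3 = 1: 14/3  (≤ bound)
a_4 = 1: 23/5  (≤ bound)
a_5 = 1: 37/8  (≤ bound)
a_6 = 3: 134/29  (> 22, stop)

37/8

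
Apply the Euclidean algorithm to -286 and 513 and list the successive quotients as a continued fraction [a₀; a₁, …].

-286 = -1·513 + 227, so a_0 = -1
513 = 2·227 + 59, so a_1 = 2
227 = 3·59 + 50, so a_2 = 3
59 = 1·50 + 9, so a_3 = 1
50 = 5·9 + 5, so a_4 = 5
9 = 1·5 + 4, so a_5 = 1
5 = 1·4 + 1, so a_6 = 1
4 = 4·1 + 0, so a_7 = 4

[-1; 2, 3, 1, 5, 1, 1, 4]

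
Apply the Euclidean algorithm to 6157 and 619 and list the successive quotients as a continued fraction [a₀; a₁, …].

Repeatedly divide and take the remainder:
6157 ÷ 619 → quotient 9, remainder 586
619 ÷ 586 → quotient 1, remainder 33
586 ÷ 33 → quotient 17, remainder 25
33 ÷ 25 → quotient 1, remainder 8
25 ÷ 8 → quotient 3, remainder 1
8 ÷ 1 → quotient 8, remainder 0

[9; 1, 17, 1, 3, 8]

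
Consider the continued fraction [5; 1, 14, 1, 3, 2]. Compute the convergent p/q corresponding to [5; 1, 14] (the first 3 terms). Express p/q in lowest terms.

Build up convergents one term at a time:
a_0 = 5: 5/1
a_1 = 1: 6/1
a_2 = 14: 89/15

89/15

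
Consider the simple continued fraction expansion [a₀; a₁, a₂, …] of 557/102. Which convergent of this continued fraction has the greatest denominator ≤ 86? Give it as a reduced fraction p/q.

a_0 = 5: 5/1  (≤ bound)
a_1 = 2: 11/2  (≤ bound)
a_2 = 5: 60/11  (≤ bound)
a_3 = 1: 71/13  (≤ bound)
a_4 = 7: 557/102  (> 86, stop)

71/13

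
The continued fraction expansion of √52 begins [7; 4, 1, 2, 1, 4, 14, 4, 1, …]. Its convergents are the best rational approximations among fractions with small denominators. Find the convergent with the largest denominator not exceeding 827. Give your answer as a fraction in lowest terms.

649/90

a_0 = 7: 7/1  (≤ bound)
a_1 = 4: 29/4  (≤ bound)
a_2 = 1: 36/5  (≤ bound)
a_3 = 2: 101/14  (≤ bound)
a_4 = 1: 137/19  (≤ bound)
a_5 = 4: 649/90  (≤ bound)
a_6 = 14: 9223/1279  (> 827, stop)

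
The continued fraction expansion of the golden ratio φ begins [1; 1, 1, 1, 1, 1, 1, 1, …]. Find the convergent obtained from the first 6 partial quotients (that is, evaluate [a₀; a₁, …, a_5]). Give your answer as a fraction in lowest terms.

a_0 = 1: 1/1
a_1 = 1: 2/1
a_2 = 1: 3/2
a_3 = 1: 5/3
a_4 = 1: 8/5
a_5 = 1: 13/8

13/8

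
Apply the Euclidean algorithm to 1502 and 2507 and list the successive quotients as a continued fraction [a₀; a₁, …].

1502 ÷ 2507 → quotient 0, remainder 1502
2507 ÷ 1502 → quotient 1, remainder 1005
1502 ÷ 1005 → quotient 1, remainder 497
1005 ÷ 497 → quotient 2, remainder 11
497 ÷ 11 → quotient 45, remainder 2
11 ÷ 2 → quotient 5, remainder 1
2 ÷ 1 → quotient 2, remainder 0

[0; 1, 1, 2, 45, 5, 2]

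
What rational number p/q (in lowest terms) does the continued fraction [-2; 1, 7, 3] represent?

-28/25

Compute successive convergents:
a_0 = -2: -2/1
a_1 = 1: -1/1
a_2 = 7: -9/8
a_3 = 3: -28/25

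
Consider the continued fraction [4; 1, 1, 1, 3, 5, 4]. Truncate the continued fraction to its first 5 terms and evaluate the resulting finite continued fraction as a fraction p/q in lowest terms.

Collapse the nested fraction from the inside out:
Start with 3.
1 + 1/(3/1) = 1 + 1/3 = 4/3
1 + 1/(4/3) = 1 + 3/4 = 7/4
1 + 1/(7/4) = 1 + 4/7 = 11/7
4 + 1/(11/7) = 4 + 7/11 = 51/11

51/11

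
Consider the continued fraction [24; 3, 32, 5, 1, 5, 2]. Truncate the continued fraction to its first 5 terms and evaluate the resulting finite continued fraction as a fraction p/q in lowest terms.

14233/585

Compute successive convergents:
a_0 = 24: 24/1
a_1 = 3: 73/3
a_2 = 32: 2360/97
a_3 = 5: 11873/488
a_4 = 1: 14233/585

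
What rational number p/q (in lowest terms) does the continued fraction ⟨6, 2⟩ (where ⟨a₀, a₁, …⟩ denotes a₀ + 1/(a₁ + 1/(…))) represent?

Use the convergent recurrence hₖ = aₖ·hₖ₋₁ + hₖ₋₂ (and likewise for the denominators kₖ):
a_0 = 6: 6/1
a_1 = 2: 13/2

13/2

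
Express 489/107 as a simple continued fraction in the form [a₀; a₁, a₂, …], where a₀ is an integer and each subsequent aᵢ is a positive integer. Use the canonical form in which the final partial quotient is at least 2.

[4; 1, 1, 3, 15]

489 = 4·107 + 61, so a_0 = 4
107 = 1·61 + 46, so a_1 = 1
61 = 1·46 + 15, so a_2 = 1
46 = 3·15 + 1, so a_3 = 3
15 = 15·1 + 0, so a_4 = 15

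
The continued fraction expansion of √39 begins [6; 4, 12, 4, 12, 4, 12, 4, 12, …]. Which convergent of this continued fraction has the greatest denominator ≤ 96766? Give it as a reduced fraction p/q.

62425/9996

a_0 = 6: 6/1  (≤ bound)
a_1 = 4: 25/4  (≤ bound)
a_2 = 12: 306/49  (≤ bound)
a_3 = 4: 1249/200  (≤ bound)
a_4 = 12: 15294/2449  (≤ bound)
a_5 = 4: 62425/9996  (≤ bound)
a_6 = 12: 764394/122401  (> 96766, stop)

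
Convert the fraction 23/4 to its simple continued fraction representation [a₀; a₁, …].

⌊23/4⌋ = 5, remainder 3
⌊4/3⌋ = 1, remainder 1
⌊3/1⌋ = 3, remainder 0

[5; 1, 3]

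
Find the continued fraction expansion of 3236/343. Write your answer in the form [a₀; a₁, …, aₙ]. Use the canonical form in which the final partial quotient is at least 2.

3236 = 9·343 + 149, so a_0 = 9
343 = 2·149 + 45, so a_1 = 2
149 = 3·45 + 14, so a_2 = 3
45 = 3·14 + 3, so a_3 = 3
14 = 4·3 + 2, so a_4 = 4
3 = 1·2 + 1, so a_5 = 1
2 = 2·1 + 0, so a_6 = 2

[9; 2, 3, 3, 4, 1, 2]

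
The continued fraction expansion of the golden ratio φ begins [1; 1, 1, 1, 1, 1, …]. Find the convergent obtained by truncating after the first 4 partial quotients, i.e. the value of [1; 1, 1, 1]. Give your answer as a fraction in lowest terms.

Collapse the nested fraction from the inside out:
Start with 1.
1 + 1/(1/1) = 1 + 1/1 = 2/1
1 + 1/(2/1) = 1 + 1/2 = 3/2
1 + 1/(3/2) = 1 + 2/3 = 5/3

5/3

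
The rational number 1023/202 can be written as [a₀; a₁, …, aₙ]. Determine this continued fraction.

[5; 15, 1, 1, 6]

1023 ÷ 202 → quotient 5, remainder 13
202 ÷ 13 → quotient 15, remainder 7
13 ÷ 7 → quotient 1, remainder 6
7 ÷ 6 → quotient 1, remainder 1
6 ÷ 1 → quotient 6, remainder 0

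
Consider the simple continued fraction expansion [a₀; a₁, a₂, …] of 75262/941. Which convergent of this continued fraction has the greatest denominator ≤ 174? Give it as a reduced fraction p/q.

a_0 = 79: 79/1  (≤ bound)
a_1 = 1: 80/1  (≤ bound)
a_2 = 51: 4159/52  (≤ bound)
a_3 = 3: 12557/157  (≤ bound)
a_4 = 1: 16716/209  (> 174, stop)

12557/157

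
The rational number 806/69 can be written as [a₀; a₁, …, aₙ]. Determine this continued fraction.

Repeatedly divide and take the remainder:
806 = 11·69 + 47, so a_0 = 11
69 = 1·47 + 22, so a_1 = 1
47 = 2·22 + 3, so a_2 = 2
22 = 7·3 + 1, so a_3 = 7
3 = 3·1 + 0, so a_4 = 3

[11; 1, 2, 7, 3]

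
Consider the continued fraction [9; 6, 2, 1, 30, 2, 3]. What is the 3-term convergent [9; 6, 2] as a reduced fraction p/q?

Build up convergents one term at a time:
a_0 = 9: 9/1
a_1 = 6: 55/6
a_2 = 2: 119/13

119/13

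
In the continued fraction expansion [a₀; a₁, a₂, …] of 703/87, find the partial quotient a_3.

Repeatedly divide and take the remainder:
703 = 8·87 + 7, so a_0 = 8
87 = 12·7 + 3, so a_1 = 12
7 = 2·3 + 1, so a_2 = 2
3 = 3·1 + 0, so a_3 = 3

3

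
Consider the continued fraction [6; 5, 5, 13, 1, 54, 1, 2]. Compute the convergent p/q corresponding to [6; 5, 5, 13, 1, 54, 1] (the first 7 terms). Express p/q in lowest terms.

Start with 1.
54 + 1/(1/1) = 54 + 1/1 = 55/1
1 + 1/(55/1) = 1 + 1/55 = 56/55
13 + 1/(56/55) = 13 + 55/56 = 783/56
5 + 1/(783/56) = 5 + 56/783 = 3971/783
5 + 1/(3971/783) = 5 + 783/3971 = 20638/3971
6 + 1/(20638/3971) = 6 + 3971/20638 = 127799/20638

127799/20638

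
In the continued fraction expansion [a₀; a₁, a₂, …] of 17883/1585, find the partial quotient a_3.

Apply division with remainder until the remainder is 0:
17883 ÷ 1585 → quotient 11, remainder 448
1585 ÷ 448 → quotient 3, remainder 241
448 ÷ 241 → quotient 1, remainder 207
241 ÷ 207 → quotient 1, remainder 34

1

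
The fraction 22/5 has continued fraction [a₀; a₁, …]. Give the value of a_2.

Apply division with remainder until the remainder is 0:
⌊22/5⌋ = 4, remainder 2
⌊5/2⌋ = 2, remainder 1
⌊2/1⌋ = 2, remainder 0

2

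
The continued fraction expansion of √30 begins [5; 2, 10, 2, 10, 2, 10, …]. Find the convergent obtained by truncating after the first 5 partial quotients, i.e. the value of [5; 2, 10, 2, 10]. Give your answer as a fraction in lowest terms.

2525/461

Collapse the nested fraction from the inside out:
Start with 10.
2 + 1/(10/1) = 2 + 1/10 = 21/10
10 + 1/(21/10) = 10 + 10/21 = 220/21
2 + 1/(220/21) = 2 + 21/220 = 461/220
5 + 1/(461/220) = 5 + 220/461 = 2525/461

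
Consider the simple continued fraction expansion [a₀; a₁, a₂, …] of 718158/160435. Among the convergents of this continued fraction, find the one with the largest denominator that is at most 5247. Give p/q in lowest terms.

6710/1499

a_0 = 4: 4/1  (≤ bound)
a_1 = 2: 9/2  (≤ bound)
a_2 = 10: 94/21  (≤ bound)
a_3 = 17: 1607/359  (≤ bound)
a_4 = 1: 1701/380  (≤ bound)
a_5 = 3: 6710/1499  (≤ bound)
a_6 = 13: 88931/19867  (> 5247, stop)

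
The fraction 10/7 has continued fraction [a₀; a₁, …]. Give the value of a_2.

10 ÷ 7 → quotient 1, remainder 3
7 ÷ 3 → quotient 2, remainder 1
3 ÷ 1 → quotient 3, remainder 0

3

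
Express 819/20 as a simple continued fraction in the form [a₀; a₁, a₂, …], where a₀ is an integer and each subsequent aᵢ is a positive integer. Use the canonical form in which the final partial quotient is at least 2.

[40; 1, 19]

819 ÷ 20 → quotient 40, remainder 19
20 ÷ 19 → quotient 1, remainder 1
19 ÷ 1 → quotient 19, remainder 0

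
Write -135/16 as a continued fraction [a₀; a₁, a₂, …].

Repeatedly divide and take the remainder:
-135 = -9·16 + 9, so a_0 = -9
16 = 1·9 + 7, so a_1 = 1
9 = 1·7 + 2, so a_2 = 1
7 = 3·2 + 1, so a_3 = 3
2 = 2·1 + 0, so a_4 = 2

[-9; 1, 1, 3, 2]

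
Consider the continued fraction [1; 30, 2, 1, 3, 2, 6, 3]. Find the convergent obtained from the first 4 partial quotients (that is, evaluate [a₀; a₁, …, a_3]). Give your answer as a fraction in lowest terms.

Use the convergent recurrence hₖ = aₖ·hₖ₋₁ + hₖ₋₂ (and likewise for the denominators kₖ):
a_0 = 1: 1/1
a_1 = 30: 31/30
a_2 = 2: 63/61
a_3 = 1: 94/91

94/91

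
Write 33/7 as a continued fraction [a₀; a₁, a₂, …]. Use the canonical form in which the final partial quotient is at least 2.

[4; 1, 2, 2]

Run the Euclidean algorithm, recording each quotient:
⌊33/7⌋ = 4, remainder 5
⌊7/5⌋ = 1, remainder 2
⌊5/2⌋ = 2, remainder 1
⌊2/1⌋ = 2, remainder 0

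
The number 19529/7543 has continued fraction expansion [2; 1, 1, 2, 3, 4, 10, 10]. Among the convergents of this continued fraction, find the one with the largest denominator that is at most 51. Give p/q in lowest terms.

List convergents until the denominator exceeds the bound:
a_0 = 2: 2/1  (≤ bound)
a_1 = 1: 3/1  (≤ bound)
a_2 = 1: 5/2  (≤ bound)
a_3 = 2: 13/5  (≤ bound)
a_4 = 3: 44/17  (≤ bound)
a_5 = 4: 189/73  (> 51, stop)

44/17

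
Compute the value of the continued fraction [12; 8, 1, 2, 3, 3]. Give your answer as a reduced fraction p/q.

Start with 3.
3 + 1/(3/1) = 3 + 1/3 = 10/3
2 + 1/(10/3) = 2 + 3/10 = 23/10
1 + 1/(23/10) = 1 + 10/23 = 33/23
8 + 1/(33/23) = 8 + 23/33 = 287/33
12 + 1/(287/33) = 12 + 33/287 = 3477/287

3477/287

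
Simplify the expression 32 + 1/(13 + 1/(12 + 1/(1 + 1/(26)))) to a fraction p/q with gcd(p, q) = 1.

Starting at the tail and folding back:
Start with 26.
1 + 1/(26/1) = 1 + 1/26 = 27/26
12 + 1/(27/26) = 12 + 26/27 = 350/27
13 + 1/(350/27) = 13 + 27/350 = 4577/350
32 + 1/(4577/350) = 32 + 350/4577 = 146814/4577

146814/4577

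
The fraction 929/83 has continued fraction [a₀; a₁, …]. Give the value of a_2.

5

⌊929/83⌋ = 11, remainder 16
⌊83/16⌋ = 5, remainder 3
⌊16/3⌋ = 5, remainder 1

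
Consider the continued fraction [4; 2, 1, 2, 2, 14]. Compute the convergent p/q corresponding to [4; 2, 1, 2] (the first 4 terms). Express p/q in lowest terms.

35/8

Start with 2.
1 + 1/(2/1) = 1 + 1/2 = 3/2
2 + 1/(3/2) = 2 + 2/3 = 8/3
4 + 1/(8/3) = 4 + 3/8 = 35/8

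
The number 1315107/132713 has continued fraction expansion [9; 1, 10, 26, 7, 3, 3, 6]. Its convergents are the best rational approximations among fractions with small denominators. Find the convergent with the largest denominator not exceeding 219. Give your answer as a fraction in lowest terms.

List convergents until the denominator exceeds the bound:
a_0 = 9: 9/1  (≤ bound)
a_1 = 1: 10/1  (≤ bound)
a_2 = 10: 109/11  (≤ bound)
a_3 = 26: 2844/287  (> 219, stop)

109/11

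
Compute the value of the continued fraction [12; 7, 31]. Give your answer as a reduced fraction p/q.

Use the convergent recurrence hₖ = aₖ·hₖ₋₁ + hₖ₋₂ (and likewise for the denominators kₖ):
a_0 = 12: 12/1
a_1 = 7: 85/7
a_2 = 31: 2647/218

2647/218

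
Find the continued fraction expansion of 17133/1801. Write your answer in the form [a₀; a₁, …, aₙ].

17133 ÷ 1801 → quotient 9, remainder 924
1801 ÷ 924 → quotient 1, remainder 877
924 ÷ 877 → quotient 1, remainder 47
877 ÷ 47 → quotient 18, remainder 31
47 ÷ 31 → quotient 1, remainder 16
31 ÷ 16 → quotient 1, remainder 15
16 ÷ 15 → quotient 1, remainder 1
15 ÷ 1 → quotient 15, remainder 0

[9; 1, 1, 18, 1, 1, 1, 15]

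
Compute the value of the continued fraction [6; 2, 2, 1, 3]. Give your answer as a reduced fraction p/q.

167/26

Collapse the nested fraction from the inside out:
Start with 3.
1 + 1/(3/1) = 1 + 1/3 = 4/3
2 + 1/(4/3) = 2 + 3/4 = 11/4
2 + 1/(11/4) = 2 + 4/11 = 26/11
6 + 1/(26/11) = 6 + 11/26 = 167/26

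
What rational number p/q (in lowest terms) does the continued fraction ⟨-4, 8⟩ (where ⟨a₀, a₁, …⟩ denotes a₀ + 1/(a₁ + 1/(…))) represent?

Compute successive convergents:
a_0 = -4: -4/1
a_1 = 8: -31/8

-31/8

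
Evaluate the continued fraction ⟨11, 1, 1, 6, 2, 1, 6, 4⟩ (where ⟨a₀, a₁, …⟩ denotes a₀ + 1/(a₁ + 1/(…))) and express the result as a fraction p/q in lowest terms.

13117/1137

Start with 4.
6 + 1/(4/1) = 6 + 1/4 = 25/4
1 + 1/(25/4) = 1 + 4/25 = 29/25
2 + 1/(29/25) = 2 + 25/29 = 83/29
6 + 1/(83/29) = 6 + 29/83 = 527/83
1 + 1/(527/83) = 1 + 83/527 = 610/527
1 + 1/(610/527) = 1 + 527/610 = 1137/610
11 + 1/(1137/610) = 11 + 610/1137 = 13117/1137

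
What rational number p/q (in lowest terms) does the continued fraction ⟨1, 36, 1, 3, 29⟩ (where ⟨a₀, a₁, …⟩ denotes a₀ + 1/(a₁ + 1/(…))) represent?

4417/4300

Start with 29.
3 + 1/(29/1) = 3 + 1/29 = 88/29
1 + 1/(88/29) = 1 + 29/88 = 117/88
36 + 1/(117/88) = 36 + 88/117 = 4300/117
1 + 1/(4300/117) = 1 + 117/4300 = 4417/4300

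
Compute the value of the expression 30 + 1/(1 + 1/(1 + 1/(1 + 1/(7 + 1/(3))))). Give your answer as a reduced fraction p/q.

Collapse the nested fraction from the inside out:
Start with 3.
7 + 1/(3/1) = 7 + 1/3 = 22/3
1 + 1/(22/3) = 1 + 3/22 = 25/22
1 + 1/(25/22) = 1 + 22/25 = 47/25
1 + 1/(47/25) = 1 + 25/47 = 72/47
30 + 1/(72/47) = 30 + 47/72 = 2207/72

2207/72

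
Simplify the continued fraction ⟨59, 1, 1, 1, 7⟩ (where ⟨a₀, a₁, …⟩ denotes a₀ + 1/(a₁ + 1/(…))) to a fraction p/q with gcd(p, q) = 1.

Collapse the nested fraction from the inside out:
Start with 7.
1 + 1/(7/1) = 1 + 1/7 = 8/7
1 + 1/(8/7) = 1 + 7/8 = 15/8
1 + 1/(15/8) = 1 + 8/15 = 23/15
59 + 1/(23/15) = 59 + 15/23 = 1372/23

1372/23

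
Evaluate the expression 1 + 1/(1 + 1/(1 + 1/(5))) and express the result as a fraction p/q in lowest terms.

a_0 = 1: 1/1
a_1 = 1: 2/1
a_2 = 1: 3/2
a_3 = 5: 17/11

17/11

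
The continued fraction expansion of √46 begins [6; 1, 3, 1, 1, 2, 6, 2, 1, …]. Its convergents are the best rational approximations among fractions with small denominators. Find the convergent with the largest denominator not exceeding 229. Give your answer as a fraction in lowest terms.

997/147

List convergents until the denominator exceeds the bound:
a_0 = 6: 6/1  (≤ bound)
a_1 = 1: 7/1  (≤ bound)
a_2 = 3: 27/4  (≤ bound)
a_3 = 1: 34/5  (≤ bound)
a_4 = 1: 61/9  (≤ bound)
a_5 = 2: 156/23  (≤ bound)
a_6 = 6: 997/147  (≤ bound)
a_7 = 2: 2150/317  (> 229, stop)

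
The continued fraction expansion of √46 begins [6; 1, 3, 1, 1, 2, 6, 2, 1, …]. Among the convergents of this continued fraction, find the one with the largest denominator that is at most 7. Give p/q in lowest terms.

34/5

List convergents until the denominator exceeds the bound:
a_0 = 6: 6/1  (≤ bound)
a_1 = 1: 7/1  (≤ bound)
a_2 = 3: 27/4  (≤ bound)
a_3 = 1: 34/5  (≤ bound)
a_4 = 1: 61/9  (> 7, stop)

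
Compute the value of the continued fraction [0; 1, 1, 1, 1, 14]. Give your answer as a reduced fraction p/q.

Start with 14.
1 + 1/(14/1) = 1 + 1/14 = 15/14
1 + 1/(15/14) = 1 + 14/15 = 29/15
1 + 1/(29/15) = 1 + 15/29 = 44/29
1 + 1/(44/29) = 1 + 29/44 = 73/44
0 + 1/(73/44) = 0 + 44/73 = 44/73

44/73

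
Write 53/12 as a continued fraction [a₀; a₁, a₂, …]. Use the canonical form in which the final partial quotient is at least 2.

[4; 2, 2, 2]

Apply division with remainder until the remainder is 0:
⌊53/12⌋ = 4, remainder 5
⌊12/5⌋ = 2, remainder 2
⌊5/2⌋ = 2, remainder 1
⌊2/1⌋ = 2, remainder 0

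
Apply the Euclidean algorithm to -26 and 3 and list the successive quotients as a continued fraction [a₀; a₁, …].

-26 = -9·3 + 1, so a_0 = -9
3 = 3·1 + 0, so a_1 = 3

[-9; 3]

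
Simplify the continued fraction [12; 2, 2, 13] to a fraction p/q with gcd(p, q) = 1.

Compute successive convergents:
a_0 = 12: 12/1
a_1 = 2: 25/2
a_2 = 2: 62/5
a_3 = 13: 831/67

831/67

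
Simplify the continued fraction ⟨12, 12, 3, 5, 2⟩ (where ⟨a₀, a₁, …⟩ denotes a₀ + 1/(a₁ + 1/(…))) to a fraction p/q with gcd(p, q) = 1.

5207/431

Starting at the tail and folding back:
Start with 2.
5 + 1/(2/1) = 5 + 1/2 = 11/2
3 + 1/(11/2) = 3 + 2/11 = 35/11
12 + 1/(35/11) = 12 + 11/35 = 431/35
12 + 1/(431/35) = 12 + 35/431 = 5207/431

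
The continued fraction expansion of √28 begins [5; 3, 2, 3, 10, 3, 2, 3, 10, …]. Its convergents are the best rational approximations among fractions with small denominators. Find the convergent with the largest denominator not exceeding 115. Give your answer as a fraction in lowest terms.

List convergents until the denominator exceeds the bound:
a_0 = 5: 5/1  (≤ bound)
a_1 = 3: 16/3  (≤ bound)
a_2 = 2: 37/7  (≤ bound)
a_3 = 3: 127/24  (≤ bound)
a_4 = 10: 1307/247  (> 115, stop)

127/24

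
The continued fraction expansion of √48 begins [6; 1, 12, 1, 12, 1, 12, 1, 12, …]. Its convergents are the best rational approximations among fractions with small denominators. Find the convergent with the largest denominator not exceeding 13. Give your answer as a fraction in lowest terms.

a_0 = 6: 6/1  (≤ bound)
a_1 = 1: 7/1  (≤ bound)
a_2 = 12: 90/13  (≤ bound)
a_3 = 1: 97/14  (> 13, stop)

90/13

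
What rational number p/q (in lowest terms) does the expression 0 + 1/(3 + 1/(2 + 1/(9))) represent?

a_0 = 0: 0/1
a_1 = 3: 1/3
a_2 = 2: 2/7
a_3 = 9: 19/66

19/66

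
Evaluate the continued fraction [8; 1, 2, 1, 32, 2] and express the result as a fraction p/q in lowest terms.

a_0 = 8: 8/1
a_1 = 1: 9/1
a_2 = 2: 26/3
a_3 = 1: 35/4
a_4 = 32: 1146/131
a_5 = 2: 2327/266

2327/266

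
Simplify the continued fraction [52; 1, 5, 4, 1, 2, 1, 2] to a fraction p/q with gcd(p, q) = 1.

17067/323

a_0 = 52: 52/1
a_1 = 1: 53/1
a_2 = 5: 317/6
a_3 = 4: 1321/25
a_4 = 1: 1638/31
a_5 = 2: 4597/87
a_6 = 1: 6235/118
a_7 = 2: 17067/323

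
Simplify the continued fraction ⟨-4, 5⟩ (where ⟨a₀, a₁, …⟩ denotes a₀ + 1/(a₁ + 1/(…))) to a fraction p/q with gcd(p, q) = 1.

Starting at the tail and folding back:
Start with 5.
-4 + 1/(5/1) = -4 + 1/5 = -19/5

-19/5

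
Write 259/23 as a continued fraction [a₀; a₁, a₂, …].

⌊259/23⌋ = 11, remainder 6
⌊23/6⌋ = 3, remainder 5
⌊6/5⌋ = 1, remainder 1
⌊5/1⌋ = 5, remainder 0

[11; 3, 1, 5]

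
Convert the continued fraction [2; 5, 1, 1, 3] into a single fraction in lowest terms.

Start with 3.
1 + 1/(3/1) = 1 + 1/3 = 4/3
1 + 1/(4/3) = 1 + 3/4 = 7/4
5 + 1/(7/4) = 5 + 4/7 = 39/7
2 + 1/(39/7) = 2 + 7/39 = 85/39

85/39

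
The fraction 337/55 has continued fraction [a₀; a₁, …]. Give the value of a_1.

Apply division with remainder until the remainder is 0:
337 ÷ 55 → quotient 6, remainder 7
55 ÷ 7 → quotient 7, remainder 6

7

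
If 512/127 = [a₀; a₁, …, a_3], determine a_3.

512 ÷ 127 → quotient 4, remainder 4
127 ÷ 4 → quotient 31, remainder 3
4 ÷ 3 → quotient 1, remainder 1
3 ÷ 1 → quotient 3, remainder 0

3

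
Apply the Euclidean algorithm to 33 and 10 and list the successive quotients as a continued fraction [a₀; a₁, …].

Run the Euclidean algorithm, recording each quotient:
33 ÷ 10 → quotient 3, remainder 3
10 ÷ 3 → quotient 3, remainder 1
3 ÷ 1 → quotient 3, remainder 0

[3; 3, 3]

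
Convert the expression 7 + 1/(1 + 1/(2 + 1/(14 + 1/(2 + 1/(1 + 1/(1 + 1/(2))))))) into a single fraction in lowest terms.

4405/574

Compute successive convergents:
a_0 = 7: 7/1
a_1 = 1: 8/1
a_2 = 2: 23/3
a_3 = 14: 330/43
a_4 = 2: 683/89
a_5 = 1: 1013/132
a_6 = 1: 1696/221
a_7 = 2: 4405/574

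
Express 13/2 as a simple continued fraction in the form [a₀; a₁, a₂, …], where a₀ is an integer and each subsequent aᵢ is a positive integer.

⌊13/2⌋ = 6, remainder 1
⌊2/1⌋ = 2, remainder 0

[6; 2]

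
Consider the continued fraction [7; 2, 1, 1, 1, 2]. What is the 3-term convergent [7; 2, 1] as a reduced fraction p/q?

22/3

a_0 = 7: 7/1
a_1 = 2: 15/2
a_2 = 1: 22/3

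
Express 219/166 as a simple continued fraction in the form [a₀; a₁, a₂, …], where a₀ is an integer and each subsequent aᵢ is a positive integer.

219 = 1·166 + 53, so a_0 = 1
166 = 3·53 + 7, so a_1 = 3
53 = 7·7 + 4, so a_2 = 7
7 = 1·4 + 3, so a_3 = 1
4 = 1·3 + 1, so a_4 = 1
3 = 3·1 + 0, so a_5 = 3

[1; 3, 7, 1, 1, 3]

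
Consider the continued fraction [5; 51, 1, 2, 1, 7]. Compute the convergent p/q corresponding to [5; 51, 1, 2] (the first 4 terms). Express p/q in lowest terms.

Build up convergents one term at a time:
a_0 = 5: 5/1
a_1 = 51: 256/51
a_2 = 1: 261/52
a_3 = 2: 778/155

778/155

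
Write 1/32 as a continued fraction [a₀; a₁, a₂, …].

Repeatedly divide and take the remainder:
1 = 0·32 + 1, so a_0 = 0
32 = 32·1 + 0, so a_1 = 32

[0; 32]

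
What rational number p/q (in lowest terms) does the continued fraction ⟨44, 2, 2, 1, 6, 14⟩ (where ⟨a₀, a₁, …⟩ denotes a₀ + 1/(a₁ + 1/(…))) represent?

29543/665

a_0 = 44: 44/1
a_1 = 2: 89/2
a_2 = 2: 222/5
a_3 = 1: 311/7
a_4 = 6: 2088/47
a_5 = 14: 29543/665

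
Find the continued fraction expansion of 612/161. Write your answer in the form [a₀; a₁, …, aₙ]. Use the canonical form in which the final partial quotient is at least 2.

612 ÷ 161 → quotient 3, remainder 129
161 ÷ 129 → quotient 1, remainder 32
129 ÷ 32 → quotient 4, remainder 1
32 ÷ 1 → quotient 32, remainder 0

[3; 1, 4, 32]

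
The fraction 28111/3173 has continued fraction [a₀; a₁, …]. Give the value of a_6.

28111 = 8·3173 + 2727, so a_0 = 8
3173 = 1·2727 + 446, so a_1 = 1
2727 = 6·446 + 51, so a_2 = 6
446 = 8·51 + 38, so a_3 = 8
51 = 1·38 + 13, so a_4 = 1
38 = 2·13 + 12, so a_5 = 2
13 = 1·12 + 1, so a_6 = 1

1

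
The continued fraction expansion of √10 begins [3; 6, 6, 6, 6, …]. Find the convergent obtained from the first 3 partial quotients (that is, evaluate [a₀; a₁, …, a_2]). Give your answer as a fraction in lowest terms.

a_0 = 3: 3/1
a_1 = 6: 19/6
a_2 = 6: 117/37

117/37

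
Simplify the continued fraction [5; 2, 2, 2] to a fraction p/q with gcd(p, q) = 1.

Start with 2.
2 + 1/(2/1) = 2 + 1/2 = 5/2
2 + 1/(5/2) = 2 + 2/5 = 12/5
5 + 1/(12/5) = 5 + 5/12 = 65/12

65/12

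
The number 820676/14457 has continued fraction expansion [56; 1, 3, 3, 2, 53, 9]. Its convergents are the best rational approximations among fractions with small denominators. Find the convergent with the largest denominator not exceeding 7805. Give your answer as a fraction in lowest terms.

90997/1603

List convergents until the denominator exceeds the bound:
a_0 = 56: 56/1  (≤ bound)
a_1 = 1: 57/1  (≤ bound)
a_2 = 3: 227/4  (≤ bound)
a_3 = 3: 738/13  (≤ bound)
a_4 = 2: 1703/30  (≤ bound)
a_5 = 53: 90997/1603  (≤ bound)
a_6 = 9: 820676/14457  (> 7805, stop)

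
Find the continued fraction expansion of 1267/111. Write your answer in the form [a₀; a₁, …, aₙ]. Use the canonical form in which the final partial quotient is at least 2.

⌊1267/111⌋ = 11, remainder 46
⌊111/46⌋ = 2, remainder 19
⌊46/19⌋ = 2, remainder 8
⌊19/8⌋ = 2, remainder 3
⌊8/3⌋ = 2, remainder 2
⌊3/2⌋ = 1, remainder 1
⌊2/1⌋ = 2, remainder 0

[11; 2, 2, 2, 2, 1, 2]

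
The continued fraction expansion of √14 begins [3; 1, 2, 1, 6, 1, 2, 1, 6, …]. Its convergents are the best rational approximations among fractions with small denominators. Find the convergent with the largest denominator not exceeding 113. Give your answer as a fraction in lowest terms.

List convergents until the denominator exceeds the bound:
a_0 = 3: 3/1  (≤ bound)
a_1 = 1: 4/1  (≤ bound)
a_2 = 2: 11/3  (≤ bound)
a_3 = 1: 15/4  (≤ bound)
a_4 = 6: 101/27  (≤ bound)
a_5 = 1: 116/31  (≤ bound)
a_6 = 2: 333/89  (≤ bound)
a_7 = 1: 449/120  (> 113, stop)

333/89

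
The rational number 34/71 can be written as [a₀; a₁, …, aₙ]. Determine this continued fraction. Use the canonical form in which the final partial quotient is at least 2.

⌊34/71⌋ = 0, remainder 34
⌊71/34⌋ = 2, remainder 3
⌊34/3⌋ = 11, remainder 1
⌊3/1⌋ = 3, remainder 0

[0; 2, 11, 3]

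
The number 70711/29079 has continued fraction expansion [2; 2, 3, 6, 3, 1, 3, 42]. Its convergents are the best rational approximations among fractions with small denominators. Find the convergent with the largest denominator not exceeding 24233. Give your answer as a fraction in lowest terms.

1673/688

a_0 = 2: 2/1  (≤ bound)
a_1 = 2: 5/2  (≤ bound)
a_2 = 3: 17/7  (≤ bound)
a_3 = 6: 107/44  (≤ bound)
a_4 = 3: 338/139  (≤ bound)
a_5 = 1: 445/183  (≤ bound)
a_6 = 3: 1673/688  (≤ bound)
a_7 = 42: 70711/29079  (> 24233, stop)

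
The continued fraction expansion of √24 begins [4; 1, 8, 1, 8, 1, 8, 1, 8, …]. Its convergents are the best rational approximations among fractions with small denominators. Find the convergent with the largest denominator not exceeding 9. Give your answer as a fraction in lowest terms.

44/9

a_0 = 4: 4/1  (≤ bound)
a_1 = 1: 5/1  (≤ bound)
a_2 = 8: 44/9  (≤ bound)
a_3 = 1: 49/10  (> 9, stop)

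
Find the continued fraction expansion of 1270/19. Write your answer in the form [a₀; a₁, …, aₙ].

1270 = 66·19 + 16, so a_0 = 66
19 = 1·16 + 3, so a_1 = 1
16 = 5·3 + 1, so a_2 = 5
3 = 3·1 + 0, so a_3 = 3

[66; 1, 5, 3]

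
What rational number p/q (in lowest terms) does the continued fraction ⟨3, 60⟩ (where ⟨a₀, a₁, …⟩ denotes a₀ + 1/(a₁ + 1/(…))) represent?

181/60

Compute successive convergents:
a_0 = 3: 3/1
a_1 = 60: 181/60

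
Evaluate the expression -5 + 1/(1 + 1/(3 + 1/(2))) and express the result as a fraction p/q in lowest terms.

-38/9

a_0 = -5: -5/1
a_1 = 1: -4/1
a_2 = 3: -17/4
a_3 = 2: -38/9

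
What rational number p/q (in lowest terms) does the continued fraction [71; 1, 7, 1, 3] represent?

2516/35

Start with 3.
1 + 1/(3/1) = 1 + 1/3 = 4/3
7 + 1/(4/3) = 7 + 3/4 = 31/4
1 + 1/(31/4) = 1 + 4/31 = 35/31
71 + 1/(35/31) = 71 + 31/35 = 2516/35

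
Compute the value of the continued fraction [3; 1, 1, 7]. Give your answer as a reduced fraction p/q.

Start with 7.
1 + 1/(7/1) = 1 + 1/7 = 8/7
1 + 1/(8/7) = 1 + 7/8 = 15/8
3 + 1/(15/8) = 3 + 8/15 = 53/15

53/15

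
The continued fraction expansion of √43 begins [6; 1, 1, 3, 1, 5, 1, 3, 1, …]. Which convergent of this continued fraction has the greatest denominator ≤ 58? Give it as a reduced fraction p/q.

List convergents until the denominator exceeds the bound:
a_0 = 6: 6/1  (≤ bound)
a_1 = 1: 7/1  (≤ bound)
a_2 = 1: 13/2  (≤ bound)
a_3 = 3: 46/7  (≤ bound)
a_4 = 1: 59/9  (≤ bound)
a_5 = 5: 341/52  (≤ bound)
a_6 = 1: 400/61  (> 58, stop)

341/52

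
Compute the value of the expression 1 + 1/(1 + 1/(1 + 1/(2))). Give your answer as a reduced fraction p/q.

8/5

Starting at the tail and folding back:
Start with 2.
1 + 1/(2/1) = 1 + 1/2 = 3/2
1 + 1/(3/2) = 1 + 2/3 = 5/3
1 + 1/(5/3) = 1 + 3/5 = 8/5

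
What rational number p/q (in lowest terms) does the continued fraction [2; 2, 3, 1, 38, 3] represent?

2581/1056

a_0 = 2: 2/1
a_1 = 2: 5/2
a_2 = 3: 17/7
a_3 = 1: 22/9
a_4 = 38: 853/349
a_5 = 3: 2581/1056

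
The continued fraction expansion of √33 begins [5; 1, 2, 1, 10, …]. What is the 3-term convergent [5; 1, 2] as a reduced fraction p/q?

Collapse the nested fraction from the inside out:
Start with 2.
1 + 1/(2/1) = 1 + 1/2 = 3/2
5 + 1/(3/2) = 5 + 2/3 = 17/3

17/3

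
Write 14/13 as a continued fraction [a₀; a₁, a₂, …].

⌊14/13⌋ = 1, remainder 1
⌊13/1⌋ = 13, remainder 0

[1; 13]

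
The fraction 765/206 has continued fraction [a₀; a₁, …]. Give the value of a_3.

2

⌊765/206⌋ = 3, remainder 147
⌊206/147⌋ = 1, remainder 59
⌊147/59⌋ = 2, remainder 29
⌊59/29⌋ = 2, remainder 1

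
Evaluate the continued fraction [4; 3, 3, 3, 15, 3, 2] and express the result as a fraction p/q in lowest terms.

Build up convergents one term at a time:
a_0 = 4: 4/1
a_1 = 3: 13/3
a_2 = 3: 43/10
a_3 = 3: 142/33
a_4 = 15: 2173/505
a_5 = 3: 6661/1548
a_6 = 2: 15495/3601

15495/3601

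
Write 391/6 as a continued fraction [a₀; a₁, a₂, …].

391 ÷ 6 → quotient 65, remainder 1
6 ÷ 1 → quotient 6, remainder 0

[65; 6]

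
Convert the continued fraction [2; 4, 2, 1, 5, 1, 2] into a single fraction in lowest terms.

553/248

a_0 = 2: 2/1
a_1 = 4: 9/4
a_2 = 2: 20/9
a_3 = 1: 29/13
a_4 = 5: 165/74
a_5 = 1: 194/87
a_6 = 2: 553/248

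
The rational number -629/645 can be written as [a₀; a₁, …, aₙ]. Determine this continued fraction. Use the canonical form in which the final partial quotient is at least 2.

Apply division with remainder until the remainder is 0:
-629 = -1·645 + 16, so a_0 = -1
645 = 40·16 + 5, so a_1 = 40
16 = 3·5 + 1, so a_2 = 3
5 = 5·1 + 0, so a_3 = 5

[-1; 40, 3, 5]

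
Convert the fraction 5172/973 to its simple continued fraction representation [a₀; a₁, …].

5172 ÷ 973 → quotient 5, remainder 307
973 ÷ 307 → quotient 3, remainder 52
307 ÷ 52 → quotient 5, remainder 47
52 ÷ 47 → quotient 1, remainder 5
47 ÷ 5 → quotient 9, remainder 2
5 ÷ 2 → quotient 2, remainder 1
2 ÷ 1 → quotient 2, remainder 0

[5; 3, 5, 1, 9, 2, 2]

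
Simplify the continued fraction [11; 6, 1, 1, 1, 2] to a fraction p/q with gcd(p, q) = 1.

591/53

Start with 2.
1 + 1/(2/1) = 1 + 1/2 = 3/2
1 + 1/(3/2) = 1 + 2/3 = 5/3
1 + 1/(5/3) = 1 + 3/5 = 8/5
6 + 1/(8/5) = 6 + 5/8 = 53/8
11 + 1/(53/8) = 11 + 8/53 = 591/53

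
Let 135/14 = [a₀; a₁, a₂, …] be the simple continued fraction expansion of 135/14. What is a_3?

1

Repeatedly divide and take the remainder:
135 ÷ 14 → quotient 9, remainder 9
14 ÷ 9 → quotient 1, remainder 5
9 ÷ 5 → quotient 1, remainder 4
5 ÷ 4 → quotient 1, remainder 1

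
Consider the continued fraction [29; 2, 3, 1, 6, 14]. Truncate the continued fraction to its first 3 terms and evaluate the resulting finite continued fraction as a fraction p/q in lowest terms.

206/7

Start with 3.
2 + 1/(3/1) = 2 + 1/3 = 7/3
29 + 1/(7/3) = 29 + 3/7 = 206/7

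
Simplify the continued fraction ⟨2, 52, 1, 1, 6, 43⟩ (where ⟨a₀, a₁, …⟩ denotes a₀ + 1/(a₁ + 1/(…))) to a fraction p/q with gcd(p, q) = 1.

59509/29474

a_0 = 2: 2/1
a_1 = 52: 105/52
a_2 = 1: 107/53
a_3 = 1: 212/105
a_4 = 6: 1379/683
a_5 = 43: 59509/29474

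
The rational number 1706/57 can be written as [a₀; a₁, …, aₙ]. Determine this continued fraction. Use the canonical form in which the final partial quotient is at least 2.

[29; 1, 13, 4]

Repeatedly divide and take the remainder:
1706 = 29·57 + 53, so a_0 = 29
57 = 1·53 + 4, so a_1 = 1
53 = 13·4 + 1, so a_2 = 13
4 = 4·1 + 0, so a_3 = 4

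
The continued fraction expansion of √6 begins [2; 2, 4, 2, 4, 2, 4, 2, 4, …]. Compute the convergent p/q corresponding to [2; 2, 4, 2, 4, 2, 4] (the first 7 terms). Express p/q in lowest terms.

Work from the innermost term outward:
Start with 4.
2 + 1/(4/1) = 2 + 1/4 = 9/4
4 + 1/(9/4) = 4 + 4/9 = 40/9
2 + 1/(40/9) = 2 + 9/40 = 89/40
4 + 1/(89/40) = 4 + 40/89 = 396/89
2 + 1/(396/89) = 2 + 89/396 = 881/396
2 + 1/(881/396) = 2 + 396/881 = 2158/881

2158/881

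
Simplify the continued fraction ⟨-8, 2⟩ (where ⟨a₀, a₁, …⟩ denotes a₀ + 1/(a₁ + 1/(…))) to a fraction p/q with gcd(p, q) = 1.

-15/2

Work from the innermost term outward:
Start with 2.
-8 + 1/(2/1) = -8 + 1/2 = -15/2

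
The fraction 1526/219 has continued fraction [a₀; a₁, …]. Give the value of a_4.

2

Run the Euclidean algorithm, recording each quotient:
1526 = 6·219 + 212, so a_0 = 6
219 = 1·212 + 7, so a_1 = 1
212 = 30·7 + 2, so a_2 = 30
7 = 3·2 + 1, so a_3 = 3
2 = 2·1 + 0, so a_4 = 2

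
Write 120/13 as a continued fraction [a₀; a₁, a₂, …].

[9; 4, 3]

Repeatedly divide and take the remainder:
⌊120/13⌋ = 9, remainder 3
⌊13/3⌋ = 4, remainder 1
⌊3/1⌋ = 3, remainder 0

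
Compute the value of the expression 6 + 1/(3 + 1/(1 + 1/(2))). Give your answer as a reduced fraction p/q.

a_0 = 6: 6/1
a_1 = 3: 19/3
a_2 = 1: 25/4
a_3 = 2: 69/11

69/11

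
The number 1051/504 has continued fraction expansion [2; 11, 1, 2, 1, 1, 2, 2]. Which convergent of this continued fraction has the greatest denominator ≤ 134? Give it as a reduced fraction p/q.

171/82

a_0 = 2: 2/1  (≤ bound)
a_1 = 11: 23/11  (≤ bound)
a_2 = 1: 25/12  (≤ bound)
a_3 = 2: 73/35  (≤ bound)
a_4 = 1: 98/47  (≤ bound)
a_5 = 1: 171/82  (≤ bound)
a_6 = 2: 440/211  (> 134, stop)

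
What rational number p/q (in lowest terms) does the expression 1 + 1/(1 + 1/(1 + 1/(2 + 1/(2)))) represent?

19/12

Start with 2.
2 + 1/(2/1) = 2 + 1/2 = 5/2
1 + 1/(5/2) = 1 + 2/5 = 7/5
1 + 1/(7/5) = 1 + 5/7 = 12/7
1 + 1/(12/7) = 1 + 7/12 = 19/12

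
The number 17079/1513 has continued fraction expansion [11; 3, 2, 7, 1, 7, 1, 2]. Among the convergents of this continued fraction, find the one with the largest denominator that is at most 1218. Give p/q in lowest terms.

List convergents until the denominator exceeds the bound:
a_0 = 11: 11/1  (≤ bound)
a_1 = 3: 34/3  (≤ bound)
a_2 = 2: 79/7  (≤ bound)
a_3 = 7: 587/52  (≤ bound)
a_4 = 1: 666/59  (≤ bound)
a_5 = 7: 5249/465  (≤ bound)
a_6 = 1: 5915/524  (≤ bound)
a_7 = 2: 17079/1513  (> 1218, stop)

5915/524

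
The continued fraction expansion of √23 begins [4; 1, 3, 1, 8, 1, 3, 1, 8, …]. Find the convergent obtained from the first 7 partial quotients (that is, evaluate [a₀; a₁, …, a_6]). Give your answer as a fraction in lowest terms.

916/191

Build up convergents one term at a time:
a_0 = 4: 4/1
a_1 = 1: 5/1
a_2 = 3: 19/4
a_3 = 1: 24/5
a_4 = 8: 211/44
a_5 = 1: 235/49
a_6 = 3: 916/191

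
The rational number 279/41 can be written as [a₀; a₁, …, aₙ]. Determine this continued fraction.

279 = 6·41 + 33, so a_0 = 6
41 = 1·33 + 8, so a_1 = 1
33 = 4·8 + 1, so a_2 = 4
8 = 8·1 + 0, so a_3 = 8

[6; 1, 4, 8]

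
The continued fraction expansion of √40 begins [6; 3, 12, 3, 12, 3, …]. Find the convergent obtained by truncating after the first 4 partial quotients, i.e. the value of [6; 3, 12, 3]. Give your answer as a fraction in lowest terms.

721/114

Build up convergents one term at a time:
a_0 = 6: 6/1
a_1 = 3: 19/3
a_2 = 12: 234/37
a_3 = 3: 721/114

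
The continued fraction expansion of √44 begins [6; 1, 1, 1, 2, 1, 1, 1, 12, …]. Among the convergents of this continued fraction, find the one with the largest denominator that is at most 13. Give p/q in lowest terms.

73/11

a_0 = 6: 6/1  (≤ bound)
a_1 = 1: 7/1  (≤ bound)
a_2 = 1: 13/2  (≤ bound)
a_3 = 1: 20/3  (≤ bound)
a_4 = 2: 53/8  (≤ bound)
a_5 = 1: 73/11  (≤ bound)
a_6 = 1: 126/19  (> 13, stop)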